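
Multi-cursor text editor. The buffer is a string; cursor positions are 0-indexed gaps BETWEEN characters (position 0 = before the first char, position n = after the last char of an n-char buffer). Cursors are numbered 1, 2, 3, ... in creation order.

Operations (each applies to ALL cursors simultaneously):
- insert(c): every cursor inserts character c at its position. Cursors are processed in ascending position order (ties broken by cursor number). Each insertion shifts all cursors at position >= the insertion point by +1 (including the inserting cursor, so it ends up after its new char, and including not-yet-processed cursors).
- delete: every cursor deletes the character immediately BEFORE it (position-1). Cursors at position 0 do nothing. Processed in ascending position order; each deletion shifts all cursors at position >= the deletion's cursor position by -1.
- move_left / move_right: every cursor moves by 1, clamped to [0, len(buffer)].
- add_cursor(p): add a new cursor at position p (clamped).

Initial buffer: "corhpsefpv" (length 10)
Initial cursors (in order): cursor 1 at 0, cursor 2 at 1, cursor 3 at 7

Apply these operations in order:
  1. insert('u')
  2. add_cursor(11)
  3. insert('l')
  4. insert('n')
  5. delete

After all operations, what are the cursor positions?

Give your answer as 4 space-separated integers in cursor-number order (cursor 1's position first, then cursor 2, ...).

After op 1 (insert('u')): buffer="ucuorhpseufpv" (len 13), cursors c1@1 c2@3 c3@10, authorship 1.2......3...
After op 2 (add_cursor(11)): buffer="ucuorhpseufpv" (len 13), cursors c1@1 c2@3 c3@10 c4@11, authorship 1.2......3...
After op 3 (insert('l')): buffer="ulculorhpseulflpv" (len 17), cursors c1@2 c2@5 c3@13 c4@15, authorship 11.22......33.4..
After op 4 (insert('n')): buffer="ulnculnorhpseulnflnpv" (len 21), cursors c1@3 c2@7 c3@16 c4@19, authorship 111.222......333.44..
After op 5 (delete): buffer="ulculorhpseulflpv" (len 17), cursors c1@2 c2@5 c3@13 c4@15, authorship 11.22......33.4..

Answer: 2 5 13 15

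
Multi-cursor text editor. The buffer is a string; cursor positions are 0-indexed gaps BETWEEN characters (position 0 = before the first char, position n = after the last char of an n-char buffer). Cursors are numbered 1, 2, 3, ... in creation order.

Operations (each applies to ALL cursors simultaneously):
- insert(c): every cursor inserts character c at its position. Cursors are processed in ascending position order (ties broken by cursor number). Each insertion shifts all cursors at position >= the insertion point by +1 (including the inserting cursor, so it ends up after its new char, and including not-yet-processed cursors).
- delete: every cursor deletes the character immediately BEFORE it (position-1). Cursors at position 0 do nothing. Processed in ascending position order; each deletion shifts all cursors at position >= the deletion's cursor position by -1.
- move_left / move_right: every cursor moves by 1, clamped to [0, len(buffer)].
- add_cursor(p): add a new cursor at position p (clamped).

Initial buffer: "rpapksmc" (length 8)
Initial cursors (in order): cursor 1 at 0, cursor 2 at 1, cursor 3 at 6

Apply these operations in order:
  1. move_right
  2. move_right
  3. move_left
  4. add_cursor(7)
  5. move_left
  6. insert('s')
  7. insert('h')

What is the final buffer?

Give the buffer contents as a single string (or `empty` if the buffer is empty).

Answer: shrshpapkssshhmc

Derivation:
After op 1 (move_right): buffer="rpapksmc" (len 8), cursors c1@1 c2@2 c3@7, authorship ........
After op 2 (move_right): buffer="rpapksmc" (len 8), cursors c1@2 c2@3 c3@8, authorship ........
After op 3 (move_left): buffer="rpapksmc" (len 8), cursors c1@1 c2@2 c3@7, authorship ........
After op 4 (add_cursor(7)): buffer="rpapksmc" (len 8), cursors c1@1 c2@2 c3@7 c4@7, authorship ........
After op 5 (move_left): buffer="rpapksmc" (len 8), cursors c1@0 c2@1 c3@6 c4@6, authorship ........
After op 6 (insert('s')): buffer="srspapksssmc" (len 12), cursors c1@1 c2@3 c3@10 c4@10, authorship 1.2.....34..
After op 7 (insert('h')): buffer="shrshpapkssshhmc" (len 16), cursors c1@2 c2@5 c3@14 c4@14, authorship 11.22.....3434..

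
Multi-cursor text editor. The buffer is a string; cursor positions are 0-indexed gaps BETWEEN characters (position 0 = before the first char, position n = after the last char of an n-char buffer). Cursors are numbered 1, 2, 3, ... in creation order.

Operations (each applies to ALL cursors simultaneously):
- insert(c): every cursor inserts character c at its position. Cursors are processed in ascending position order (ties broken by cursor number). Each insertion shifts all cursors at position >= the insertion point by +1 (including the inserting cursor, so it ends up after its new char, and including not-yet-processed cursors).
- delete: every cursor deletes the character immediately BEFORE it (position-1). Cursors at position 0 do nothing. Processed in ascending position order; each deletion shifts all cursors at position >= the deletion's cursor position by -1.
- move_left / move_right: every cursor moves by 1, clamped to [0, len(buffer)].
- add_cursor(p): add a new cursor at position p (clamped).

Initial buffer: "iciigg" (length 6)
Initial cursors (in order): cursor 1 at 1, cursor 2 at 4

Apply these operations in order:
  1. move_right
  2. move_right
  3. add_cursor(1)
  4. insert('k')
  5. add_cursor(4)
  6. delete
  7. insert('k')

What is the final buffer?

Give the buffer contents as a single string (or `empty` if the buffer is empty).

After op 1 (move_right): buffer="iciigg" (len 6), cursors c1@2 c2@5, authorship ......
After op 2 (move_right): buffer="iciigg" (len 6), cursors c1@3 c2@6, authorship ......
After op 3 (add_cursor(1)): buffer="iciigg" (len 6), cursors c3@1 c1@3 c2@6, authorship ......
After op 4 (insert('k')): buffer="ikcikiggk" (len 9), cursors c3@2 c1@5 c2@9, authorship .3..1...2
After op 5 (add_cursor(4)): buffer="ikcikiggk" (len 9), cursors c3@2 c4@4 c1@5 c2@9, authorship .3..1...2
After op 6 (delete): buffer="icigg" (len 5), cursors c3@1 c1@2 c4@2 c2@5, authorship .....
After op 7 (insert('k')): buffer="ikckkiggk" (len 9), cursors c3@2 c1@5 c4@5 c2@9, authorship .3.14...2

Answer: ikckkiggk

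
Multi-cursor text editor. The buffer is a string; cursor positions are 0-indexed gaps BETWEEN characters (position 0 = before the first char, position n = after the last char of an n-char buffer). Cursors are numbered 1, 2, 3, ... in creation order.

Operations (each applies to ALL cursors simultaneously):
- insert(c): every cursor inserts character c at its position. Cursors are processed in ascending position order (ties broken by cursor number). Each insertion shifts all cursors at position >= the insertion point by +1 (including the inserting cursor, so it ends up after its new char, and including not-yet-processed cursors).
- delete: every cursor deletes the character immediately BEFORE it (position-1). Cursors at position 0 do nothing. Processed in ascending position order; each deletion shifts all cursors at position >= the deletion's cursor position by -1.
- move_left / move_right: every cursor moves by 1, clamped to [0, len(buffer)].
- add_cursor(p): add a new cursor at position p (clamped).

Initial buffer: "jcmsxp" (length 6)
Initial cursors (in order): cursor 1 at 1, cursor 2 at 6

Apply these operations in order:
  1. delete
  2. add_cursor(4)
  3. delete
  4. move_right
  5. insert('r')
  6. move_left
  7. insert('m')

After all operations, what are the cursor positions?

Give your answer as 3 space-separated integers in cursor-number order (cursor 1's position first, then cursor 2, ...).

Answer: 2 7 7

Derivation:
After op 1 (delete): buffer="cmsx" (len 4), cursors c1@0 c2@4, authorship ....
After op 2 (add_cursor(4)): buffer="cmsx" (len 4), cursors c1@0 c2@4 c3@4, authorship ....
After op 3 (delete): buffer="cm" (len 2), cursors c1@0 c2@2 c3@2, authorship ..
After op 4 (move_right): buffer="cm" (len 2), cursors c1@1 c2@2 c3@2, authorship ..
After op 5 (insert('r')): buffer="crmrr" (len 5), cursors c1@2 c2@5 c3@5, authorship .1.23
After op 6 (move_left): buffer="crmrr" (len 5), cursors c1@1 c2@4 c3@4, authorship .1.23
After op 7 (insert('m')): buffer="cmrmrmmr" (len 8), cursors c1@2 c2@7 c3@7, authorship .11.2233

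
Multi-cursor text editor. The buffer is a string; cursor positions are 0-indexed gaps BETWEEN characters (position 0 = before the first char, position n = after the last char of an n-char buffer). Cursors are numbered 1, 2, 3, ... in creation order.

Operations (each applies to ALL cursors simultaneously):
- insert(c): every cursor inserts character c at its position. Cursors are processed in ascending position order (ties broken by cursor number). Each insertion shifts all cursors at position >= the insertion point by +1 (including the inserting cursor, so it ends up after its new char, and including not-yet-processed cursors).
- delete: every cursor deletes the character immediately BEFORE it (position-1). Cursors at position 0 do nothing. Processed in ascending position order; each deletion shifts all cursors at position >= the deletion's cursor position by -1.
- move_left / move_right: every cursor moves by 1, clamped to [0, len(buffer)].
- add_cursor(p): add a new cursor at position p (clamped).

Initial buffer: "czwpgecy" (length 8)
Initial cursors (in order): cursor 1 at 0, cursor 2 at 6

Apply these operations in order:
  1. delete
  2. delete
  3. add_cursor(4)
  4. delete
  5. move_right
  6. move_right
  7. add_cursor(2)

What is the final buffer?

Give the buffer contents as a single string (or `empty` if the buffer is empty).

Answer: czcy

Derivation:
After op 1 (delete): buffer="czwpgcy" (len 7), cursors c1@0 c2@5, authorship .......
After op 2 (delete): buffer="czwpcy" (len 6), cursors c1@0 c2@4, authorship ......
After op 3 (add_cursor(4)): buffer="czwpcy" (len 6), cursors c1@0 c2@4 c3@4, authorship ......
After op 4 (delete): buffer="czcy" (len 4), cursors c1@0 c2@2 c3@2, authorship ....
After op 5 (move_right): buffer="czcy" (len 4), cursors c1@1 c2@3 c3@3, authorship ....
After op 6 (move_right): buffer="czcy" (len 4), cursors c1@2 c2@4 c3@4, authorship ....
After op 7 (add_cursor(2)): buffer="czcy" (len 4), cursors c1@2 c4@2 c2@4 c3@4, authorship ....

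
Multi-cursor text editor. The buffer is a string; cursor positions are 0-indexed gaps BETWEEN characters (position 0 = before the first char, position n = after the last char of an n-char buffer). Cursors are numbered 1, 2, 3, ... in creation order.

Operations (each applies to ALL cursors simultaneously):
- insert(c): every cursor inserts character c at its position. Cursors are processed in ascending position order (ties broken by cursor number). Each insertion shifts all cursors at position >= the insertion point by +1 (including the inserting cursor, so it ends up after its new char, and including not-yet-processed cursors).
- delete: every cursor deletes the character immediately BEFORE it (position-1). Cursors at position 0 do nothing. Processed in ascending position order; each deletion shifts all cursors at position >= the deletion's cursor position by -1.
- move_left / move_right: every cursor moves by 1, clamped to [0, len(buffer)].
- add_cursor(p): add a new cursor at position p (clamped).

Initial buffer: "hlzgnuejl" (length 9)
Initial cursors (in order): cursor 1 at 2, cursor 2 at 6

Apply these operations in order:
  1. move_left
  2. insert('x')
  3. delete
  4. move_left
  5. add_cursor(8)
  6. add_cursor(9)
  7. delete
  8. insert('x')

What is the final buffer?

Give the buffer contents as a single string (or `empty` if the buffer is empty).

Answer: xhlzxnuexx

Derivation:
After op 1 (move_left): buffer="hlzgnuejl" (len 9), cursors c1@1 c2@5, authorship .........
After op 2 (insert('x')): buffer="hxlzgnxuejl" (len 11), cursors c1@2 c2@7, authorship .1....2....
After op 3 (delete): buffer="hlzgnuejl" (len 9), cursors c1@1 c2@5, authorship .........
After op 4 (move_left): buffer="hlzgnuejl" (len 9), cursors c1@0 c2@4, authorship .........
After op 5 (add_cursor(8)): buffer="hlzgnuejl" (len 9), cursors c1@0 c2@4 c3@8, authorship .........
After op 6 (add_cursor(9)): buffer="hlzgnuejl" (len 9), cursors c1@0 c2@4 c3@8 c4@9, authorship .........
After op 7 (delete): buffer="hlznue" (len 6), cursors c1@0 c2@3 c3@6 c4@6, authorship ......
After op 8 (insert('x')): buffer="xhlzxnuexx" (len 10), cursors c1@1 c2@5 c3@10 c4@10, authorship 1...2...34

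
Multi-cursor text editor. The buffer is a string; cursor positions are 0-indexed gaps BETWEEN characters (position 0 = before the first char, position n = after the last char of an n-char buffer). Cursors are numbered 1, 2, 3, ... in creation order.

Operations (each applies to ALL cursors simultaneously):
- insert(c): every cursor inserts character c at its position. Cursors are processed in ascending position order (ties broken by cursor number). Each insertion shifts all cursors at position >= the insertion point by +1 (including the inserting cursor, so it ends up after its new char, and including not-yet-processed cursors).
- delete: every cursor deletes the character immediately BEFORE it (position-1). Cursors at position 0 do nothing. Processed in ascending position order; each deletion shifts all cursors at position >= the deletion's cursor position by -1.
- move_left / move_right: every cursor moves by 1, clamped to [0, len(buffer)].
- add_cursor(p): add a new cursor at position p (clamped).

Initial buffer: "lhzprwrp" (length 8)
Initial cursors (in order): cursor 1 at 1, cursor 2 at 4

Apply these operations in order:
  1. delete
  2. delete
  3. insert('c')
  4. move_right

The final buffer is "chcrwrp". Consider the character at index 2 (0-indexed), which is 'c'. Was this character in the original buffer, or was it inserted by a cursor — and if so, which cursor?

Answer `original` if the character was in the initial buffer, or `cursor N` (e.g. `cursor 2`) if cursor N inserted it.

After op 1 (delete): buffer="hzrwrp" (len 6), cursors c1@0 c2@2, authorship ......
After op 2 (delete): buffer="hrwrp" (len 5), cursors c1@0 c2@1, authorship .....
After op 3 (insert('c')): buffer="chcrwrp" (len 7), cursors c1@1 c2@3, authorship 1.2....
After op 4 (move_right): buffer="chcrwrp" (len 7), cursors c1@2 c2@4, authorship 1.2....
Authorship (.=original, N=cursor N): 1 . 2 . . . .
Index 2: author = 2

Answer: cursor 2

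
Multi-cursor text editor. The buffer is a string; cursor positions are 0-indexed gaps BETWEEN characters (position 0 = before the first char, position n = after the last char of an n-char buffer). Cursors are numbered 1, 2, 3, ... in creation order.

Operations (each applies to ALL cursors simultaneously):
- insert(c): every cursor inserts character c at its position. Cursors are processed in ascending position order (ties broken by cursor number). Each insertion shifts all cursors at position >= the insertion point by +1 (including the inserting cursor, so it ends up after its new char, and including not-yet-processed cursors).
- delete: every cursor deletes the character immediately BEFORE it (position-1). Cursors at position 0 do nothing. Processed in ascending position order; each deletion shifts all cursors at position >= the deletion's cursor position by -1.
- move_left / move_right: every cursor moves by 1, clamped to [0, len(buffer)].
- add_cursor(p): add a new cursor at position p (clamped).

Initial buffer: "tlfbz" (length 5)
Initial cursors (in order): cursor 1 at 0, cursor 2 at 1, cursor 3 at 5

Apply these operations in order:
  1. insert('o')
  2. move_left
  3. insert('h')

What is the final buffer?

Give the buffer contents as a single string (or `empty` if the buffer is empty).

After op 1 (insert('o')): buffer="otolfbzo" (len 8), cursors c1@1 c2@3 c3@8, authorship 1.2....3
After op 2 (move_left): buffer="otolfbzo" (len 8), cursors c1@0 c2@2 c3@7, authorship 1.2....3
After op 3 (insert('h')): buffer="hotholfbzho" (len 11), cursors c1@1 c2@4 c3@10, authorship 11.22....33

Answer: hotholfbzho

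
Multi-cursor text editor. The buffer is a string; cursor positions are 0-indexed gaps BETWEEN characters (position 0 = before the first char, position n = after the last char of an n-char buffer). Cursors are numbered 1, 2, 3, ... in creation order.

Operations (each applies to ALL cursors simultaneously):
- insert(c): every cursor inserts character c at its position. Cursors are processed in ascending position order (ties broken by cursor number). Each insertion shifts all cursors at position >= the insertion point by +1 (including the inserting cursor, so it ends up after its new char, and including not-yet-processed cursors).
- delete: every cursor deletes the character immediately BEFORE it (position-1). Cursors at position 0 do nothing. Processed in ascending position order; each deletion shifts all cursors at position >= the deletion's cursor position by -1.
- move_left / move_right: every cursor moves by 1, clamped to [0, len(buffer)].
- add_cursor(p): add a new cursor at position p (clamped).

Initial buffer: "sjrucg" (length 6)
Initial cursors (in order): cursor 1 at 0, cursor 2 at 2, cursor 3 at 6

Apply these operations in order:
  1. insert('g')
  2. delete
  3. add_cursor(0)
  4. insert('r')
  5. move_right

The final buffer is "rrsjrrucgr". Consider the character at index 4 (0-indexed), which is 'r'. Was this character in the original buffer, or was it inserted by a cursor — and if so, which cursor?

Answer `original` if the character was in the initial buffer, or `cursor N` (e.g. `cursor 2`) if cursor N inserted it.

After op 1 (insert('g')): buffer="gsjgrucgg" (len 9), cursors c1@1 c2@4 c3@9, authorship 1..2....3
After op 2 (delete): buffer="sjrucg" (len 6), cursors c1@0 c2@2 c3@6, authorship ......
After op 3 (add_cursor(0)): buffer="sjrucg" (len 6), cursors c1@0 c4@0 c2@2 c3@6, authorship ......
After op 4 (insert('r')): buffer="rrsjrrucgr" (len 10), cursors c1@2 c4@2 c2@5 c3@10, authorship 14..2....3
After op 5 (move_right): buffer="rrsjrrucgr" (len 10), cursors c1@3 c4@3 c2@6 c3@10, authorship 14..2....3
Authorship (.=original, N=cursor N): 1 4 . . 2 . . . . 3
Index 4: author = 2

Answer: cursor 2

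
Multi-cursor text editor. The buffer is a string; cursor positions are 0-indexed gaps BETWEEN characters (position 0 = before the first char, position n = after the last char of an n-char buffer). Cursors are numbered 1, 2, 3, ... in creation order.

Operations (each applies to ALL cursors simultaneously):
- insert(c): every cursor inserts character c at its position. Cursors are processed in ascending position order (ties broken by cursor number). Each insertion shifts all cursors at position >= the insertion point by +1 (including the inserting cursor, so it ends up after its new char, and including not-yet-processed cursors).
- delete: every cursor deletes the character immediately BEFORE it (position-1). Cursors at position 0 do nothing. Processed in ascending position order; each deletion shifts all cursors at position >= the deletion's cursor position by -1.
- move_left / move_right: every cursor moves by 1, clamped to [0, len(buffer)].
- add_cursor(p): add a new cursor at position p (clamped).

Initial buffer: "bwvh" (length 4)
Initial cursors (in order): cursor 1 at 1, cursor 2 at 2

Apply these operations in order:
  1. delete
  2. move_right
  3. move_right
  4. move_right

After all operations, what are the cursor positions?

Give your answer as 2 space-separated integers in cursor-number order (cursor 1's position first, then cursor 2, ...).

Answer: 2 2

Derivation:
After op 1 (delete): buffer="vh" (len 2), cursors c1@0 c2@0, authorship ..
After op 2 (move_right): buffer="vh" (len 2), cursors c1@1 c2@1, authorship ..
After op 3 (move_right): buffer="vh" (len 2), cursors c1@2 c2@2, authorship ..
After op 4 (move_right): buffer="vh" (len 2), cursors c1@2 c2@2, authorship ..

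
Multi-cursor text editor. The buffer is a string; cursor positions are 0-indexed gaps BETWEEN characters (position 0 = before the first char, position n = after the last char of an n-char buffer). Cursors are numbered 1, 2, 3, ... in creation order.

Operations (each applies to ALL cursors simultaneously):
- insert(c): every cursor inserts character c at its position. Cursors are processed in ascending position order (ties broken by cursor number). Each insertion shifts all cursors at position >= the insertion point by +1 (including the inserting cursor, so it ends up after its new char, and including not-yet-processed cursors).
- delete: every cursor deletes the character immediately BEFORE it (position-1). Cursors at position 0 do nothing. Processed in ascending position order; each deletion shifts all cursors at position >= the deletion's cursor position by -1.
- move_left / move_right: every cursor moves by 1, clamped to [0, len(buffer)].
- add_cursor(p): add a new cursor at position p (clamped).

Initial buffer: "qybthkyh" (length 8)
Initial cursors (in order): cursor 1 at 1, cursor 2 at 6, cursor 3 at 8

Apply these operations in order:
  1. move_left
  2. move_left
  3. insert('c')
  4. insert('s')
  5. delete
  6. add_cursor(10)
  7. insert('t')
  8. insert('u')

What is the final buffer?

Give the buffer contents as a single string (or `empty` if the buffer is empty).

After op 1 (move_left): buffer="qybthkyh" (len 8), cursors c1@0 c2@5 c3@7, authorship ........
After op 2 (move_left): buffer="qybthkyh" (len 8), cursors c1@0 c2@4 c3@6, authorship ........
After op 3 (insert('c')): buffer="cqybtchkcyh" (len 11), cursors c1@1 c2@6 c3@9, authorship 1....2..3..
After op 4 (insert('s')): buffer="csqybtcshkcsyh" (len 14), cursors c1@2 c2@8 c3@12, authorship 11....22..33..
After op 5 (delete): buffer="cqybtchkcyh" (len 11), cursors c1@1 c2@6 c3@9, authorship 1....2..3..
After op 6 (add_cursor(10)): buffer="cqybtchkcyh" (len 11), cursors c1@1 c2@6 c3@9 c4@10, authorship 1....2..3..
After op 7 (insert('t')): buffer="ctqybtcthkctyth" (len 15), cursors c1@2 c2@8 c3@12 c4@14, authorship 11....22..33.4.
After op 8 (insert('u')): buffer="ctuqybtctuhkctuytuh" (len 19), cursors c1@3 c2@10 c3@15 c4@18, authorship 111....222..333.44.

Answer: ctuqybtctuhkctuytuh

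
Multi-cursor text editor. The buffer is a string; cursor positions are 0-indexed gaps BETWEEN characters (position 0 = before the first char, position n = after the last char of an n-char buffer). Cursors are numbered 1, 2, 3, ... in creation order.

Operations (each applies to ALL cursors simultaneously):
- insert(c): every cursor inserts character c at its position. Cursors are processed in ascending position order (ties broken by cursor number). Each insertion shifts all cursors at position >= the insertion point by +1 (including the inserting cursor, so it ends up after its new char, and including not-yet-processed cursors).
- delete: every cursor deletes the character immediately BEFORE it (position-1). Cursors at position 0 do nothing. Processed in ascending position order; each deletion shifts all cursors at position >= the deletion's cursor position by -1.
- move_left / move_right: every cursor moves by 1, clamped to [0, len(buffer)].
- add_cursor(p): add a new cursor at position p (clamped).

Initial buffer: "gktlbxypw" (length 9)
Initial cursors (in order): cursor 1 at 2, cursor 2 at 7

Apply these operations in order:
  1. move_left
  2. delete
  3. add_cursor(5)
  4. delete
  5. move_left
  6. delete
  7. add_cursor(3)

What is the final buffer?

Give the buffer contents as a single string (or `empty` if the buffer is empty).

Answer: lpw

Derivation:
After op 1 (move_left): buffer="gktlbxypw" (len 9), cursors c1@1 c2@6, authorship .........
After op 2 (delete): buffer="ktlbypw" (len 7), cursors c1@0 c2@4, authorship .......
After op 3 (add_cursor(5)): buffer="ktlbypw" (len 7), cursors c1@0 c2@4 c3@5, authorship .......
After op 4 (delete): buffer="ktlpw" (len 5), cursors c1@0 c2@3 c3@3, authorship .....
After op 5 (move_left): buffer="ktlpw" (len 5), cursors c1@0 c2@2 c3@2, authorship .....
After op 6 (delete): buffer="lpw" (len 3), cursors c1@0 c2@0 c3@0, authorship ...
After op 7 (add_cursor(3)): buffer="lpw" (len 3), cursors c1@0 c2@0 c3@0 c4@3, authorship ...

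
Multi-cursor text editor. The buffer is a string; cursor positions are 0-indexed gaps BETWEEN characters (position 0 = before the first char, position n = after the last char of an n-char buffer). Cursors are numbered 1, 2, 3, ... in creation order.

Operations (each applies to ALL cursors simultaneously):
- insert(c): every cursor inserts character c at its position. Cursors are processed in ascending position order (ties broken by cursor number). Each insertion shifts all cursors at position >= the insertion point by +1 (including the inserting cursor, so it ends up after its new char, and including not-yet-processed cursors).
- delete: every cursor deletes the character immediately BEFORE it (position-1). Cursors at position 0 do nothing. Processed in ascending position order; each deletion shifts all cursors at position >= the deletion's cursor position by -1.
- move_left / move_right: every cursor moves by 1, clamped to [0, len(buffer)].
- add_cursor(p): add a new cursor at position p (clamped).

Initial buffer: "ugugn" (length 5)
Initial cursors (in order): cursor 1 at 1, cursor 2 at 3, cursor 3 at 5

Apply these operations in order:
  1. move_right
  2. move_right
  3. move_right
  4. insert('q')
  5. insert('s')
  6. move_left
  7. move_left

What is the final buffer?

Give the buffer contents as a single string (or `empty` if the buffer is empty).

Answer: ugugqsnqqss

Derivation:
After op 1 (move_right): buffer="ugugn" (len 5), cursors c1@2 c2@4 c3@5, authorship .....
After op 2 (move_right): buffer="ugugn" (len 5), cursors c1@3 c2@5 c3@5, authorship .....
After op 3 (move_right): buffer="ugugn" (len 5), cursors c1@4 c2@5 c3@5, authorship .....
After op 4 (insert('q')): buffer="ugugqnqq" (len 8), cursors c1@5 c2@8 c3@8, authorship ....1.23
After op 5 (insert('s')): buffer="ugugqsnqqss" (len 11), cursors c1@6 c2@11 c3@11, authorship ....11.2323
After op 6 (move_left): buffer="ugugqsnqqss" (len 11), cursors c1@5 c2@10 c3@10, authorship ....11.2323
After op 7 (move_left): buffer="ugugqsnqqss" (len 11), cursors c1@4 c2@9 c3@9, authorship ....11.2323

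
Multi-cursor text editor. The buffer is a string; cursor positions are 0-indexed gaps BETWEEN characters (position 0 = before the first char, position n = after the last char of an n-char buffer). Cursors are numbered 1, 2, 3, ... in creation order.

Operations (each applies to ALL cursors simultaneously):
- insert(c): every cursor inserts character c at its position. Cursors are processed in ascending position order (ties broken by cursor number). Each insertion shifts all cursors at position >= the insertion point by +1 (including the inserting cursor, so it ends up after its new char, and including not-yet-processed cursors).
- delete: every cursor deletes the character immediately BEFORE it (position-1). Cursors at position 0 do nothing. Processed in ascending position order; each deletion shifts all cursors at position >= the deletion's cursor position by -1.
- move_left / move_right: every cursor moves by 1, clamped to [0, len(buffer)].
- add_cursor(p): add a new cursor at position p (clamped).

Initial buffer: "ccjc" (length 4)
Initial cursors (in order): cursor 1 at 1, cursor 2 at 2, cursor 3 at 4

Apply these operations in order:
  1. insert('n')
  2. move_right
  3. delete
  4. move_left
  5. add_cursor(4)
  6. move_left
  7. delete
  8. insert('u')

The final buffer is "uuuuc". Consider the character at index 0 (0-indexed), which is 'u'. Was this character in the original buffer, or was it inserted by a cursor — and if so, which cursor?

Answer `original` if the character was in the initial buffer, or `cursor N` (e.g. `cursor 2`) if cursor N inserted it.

After op 1 (insert('n')): buffer="cncnjcn" (len 7), cursors c1@2 c2@4 c3@7, authorship .1.2..3
After op 2 (move_right): buffer="cncnjcn" (len 7), cursors c1@3 c2@5 c3@7, authorship .1.2..3
After op 3 (delete): buffer="cnnc" (len 4), cursors c1@2 c2@3 c3@4, authorship .12.
After op 4 (move_left): buffer="cnnc" (len 4), cursors c1@1 c2@2 c3@3, authorship .12.
After op 5 (add_cursor(4)): buffer="cnnc" (len 4), cursors c1@1 c2@2 c3@3 c4@4, authorship .12.
After op 6 (move_left): buffer="cnnc" (len 4), cursors c1@0 c2@1 c3@2 c4@3, authorship .12.
After op 7 (delete): buffer="c" (len 1), cursors c1@0 c2@0 c3@0 c4@0, authorship .
After op 8 (insert('u')): buffer="uuuuc" (len 5), cursors c1@4 c2@4 c3@4 c4@4, authorship 1234.
Authorship (.=original, N=cursor N): 1 2 3 4 .
Index 0: author = 1

Answer: cursor 1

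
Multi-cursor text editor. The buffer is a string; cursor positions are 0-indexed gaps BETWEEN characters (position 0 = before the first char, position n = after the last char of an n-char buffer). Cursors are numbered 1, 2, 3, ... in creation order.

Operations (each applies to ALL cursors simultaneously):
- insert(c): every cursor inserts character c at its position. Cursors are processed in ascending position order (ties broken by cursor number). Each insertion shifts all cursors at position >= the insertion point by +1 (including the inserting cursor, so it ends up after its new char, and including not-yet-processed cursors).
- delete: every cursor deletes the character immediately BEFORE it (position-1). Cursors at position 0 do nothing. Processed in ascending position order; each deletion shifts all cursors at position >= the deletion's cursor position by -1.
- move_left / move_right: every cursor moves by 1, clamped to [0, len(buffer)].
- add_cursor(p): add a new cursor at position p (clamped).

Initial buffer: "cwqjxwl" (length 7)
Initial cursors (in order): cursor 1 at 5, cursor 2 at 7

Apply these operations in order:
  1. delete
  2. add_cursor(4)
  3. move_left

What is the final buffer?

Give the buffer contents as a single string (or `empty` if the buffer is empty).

After op 1 (delete): buffer="cwqjw" (len 5), cursors c1@4 c2@5, authorship .....
After op 2 (add_cursor(4)): buffer="cwqjw" (len 5), cursors c1@4 c3@4 c2@5, authorship .....
After op 3 (move_left): buffer="cwqjw" (len 5), cursors c1@3 c3@3 c2@4, authorship .....

Answer: cwqjw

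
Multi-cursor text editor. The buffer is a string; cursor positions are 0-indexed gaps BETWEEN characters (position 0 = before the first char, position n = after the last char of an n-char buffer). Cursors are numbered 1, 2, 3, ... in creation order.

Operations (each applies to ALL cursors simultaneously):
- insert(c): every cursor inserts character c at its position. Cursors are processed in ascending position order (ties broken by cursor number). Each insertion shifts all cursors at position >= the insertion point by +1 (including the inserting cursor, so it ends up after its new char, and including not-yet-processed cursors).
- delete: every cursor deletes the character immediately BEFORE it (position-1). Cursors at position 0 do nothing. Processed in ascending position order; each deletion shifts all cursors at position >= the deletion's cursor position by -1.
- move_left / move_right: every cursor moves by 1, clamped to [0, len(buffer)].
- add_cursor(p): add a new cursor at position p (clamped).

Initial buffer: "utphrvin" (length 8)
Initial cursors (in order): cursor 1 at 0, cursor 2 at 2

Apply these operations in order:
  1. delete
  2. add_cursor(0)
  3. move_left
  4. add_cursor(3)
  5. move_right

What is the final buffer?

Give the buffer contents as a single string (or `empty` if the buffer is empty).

After op 1 (delete): buffer="uphrvin" (len 7), cursors c1@0 c2@1, authorship .......
After op 2 (add_cursor(0)): buffer="uphrvin" (len 7), cursors c1@0 c3@0 c2@1, authorship .......
After op 3 (move_left): buffer="uphrvin" (len 7), cursors c1@0 c2@0 c3@0, authorship .......
After op 4 (add_cursor(3)): buffer="uphrvin" (len 7), cursors c1@0 c2@0 c3@0 c4@3, authorship .......
After op 5 (move_right): buffer="uphrvin" (len 7), cursors c1@1 c2@1 c3@1 c4@4, authorship .......

Answer: uphrvin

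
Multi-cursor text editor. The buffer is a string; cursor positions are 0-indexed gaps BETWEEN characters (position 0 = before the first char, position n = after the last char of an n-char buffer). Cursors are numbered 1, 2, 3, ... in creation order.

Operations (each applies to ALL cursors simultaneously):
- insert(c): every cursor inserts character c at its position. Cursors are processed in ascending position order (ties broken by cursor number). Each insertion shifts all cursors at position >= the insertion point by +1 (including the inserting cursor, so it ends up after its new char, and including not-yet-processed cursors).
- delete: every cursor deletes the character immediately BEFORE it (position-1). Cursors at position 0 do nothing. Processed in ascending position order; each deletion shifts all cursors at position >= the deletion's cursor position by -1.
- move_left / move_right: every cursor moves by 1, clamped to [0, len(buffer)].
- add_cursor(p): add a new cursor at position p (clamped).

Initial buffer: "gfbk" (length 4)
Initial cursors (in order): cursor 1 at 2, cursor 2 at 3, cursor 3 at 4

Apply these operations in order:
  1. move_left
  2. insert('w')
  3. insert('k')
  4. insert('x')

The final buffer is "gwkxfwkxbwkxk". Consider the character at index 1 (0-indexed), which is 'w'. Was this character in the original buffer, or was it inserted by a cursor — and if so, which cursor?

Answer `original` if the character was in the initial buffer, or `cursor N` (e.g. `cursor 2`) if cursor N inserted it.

After op 1 (move_left): buffer="gfbk" (len 4), cursors c1@1 c2@2 c3@3, authorship ....
After op 2 (insert('w')): buffer="gwfwbwk" (len 7), cursors c1@2 c2@4 c3@6, authorship .1.2.3.
After op 3 (insert('k')): buffer="gwkfwkbwkk" (len 10), cursors c1@3 c2@6 c3@9, authorship .11.22.33.
After op 4 (insert('x')): buffer="gwkxfwkxbwkxk" (len 13), cursors c1@4 c2@8 c3@12, authorship .111.222.333.
Authorship (.=original, N=cursor N): . 1 1 1 . 2 2 2 . 3 3 3 .
Index 1: author = 1

Answer: cursor 1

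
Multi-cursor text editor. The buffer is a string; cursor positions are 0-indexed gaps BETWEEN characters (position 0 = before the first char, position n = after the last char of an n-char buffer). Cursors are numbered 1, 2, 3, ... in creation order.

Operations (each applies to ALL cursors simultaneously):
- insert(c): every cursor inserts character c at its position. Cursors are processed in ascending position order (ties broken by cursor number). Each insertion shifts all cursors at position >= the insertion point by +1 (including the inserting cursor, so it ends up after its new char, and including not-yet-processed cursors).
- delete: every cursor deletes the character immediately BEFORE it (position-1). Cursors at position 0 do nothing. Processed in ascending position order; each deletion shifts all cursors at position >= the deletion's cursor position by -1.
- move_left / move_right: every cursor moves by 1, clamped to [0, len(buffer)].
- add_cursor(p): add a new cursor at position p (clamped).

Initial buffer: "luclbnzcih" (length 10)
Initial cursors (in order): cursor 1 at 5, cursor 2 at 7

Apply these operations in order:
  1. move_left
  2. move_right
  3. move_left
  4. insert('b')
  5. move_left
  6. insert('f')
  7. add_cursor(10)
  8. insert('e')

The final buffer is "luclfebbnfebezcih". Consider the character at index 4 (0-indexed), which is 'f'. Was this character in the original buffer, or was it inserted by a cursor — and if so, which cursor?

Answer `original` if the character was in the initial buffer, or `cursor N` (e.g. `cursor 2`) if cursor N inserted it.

Answer: cursor 1

Derivation:
After op 1 (move_left): buffer="luclbnzcih" (len 10), cursors c1@4 c2@6, authorship ..........
After op 2 (move_right): buffer="luclbnzcih" (len 10), cursors c1@5 c2@7, authorship ..........
After op 3 (move_left): buffer="luclbnzcih" (len 10), cursors c1@4 c2@6, authorship ..........
After op 4 (insert('b')): buffer="luclbbnbzcih" (len 12), cursors c1@5 c2@8, authorship ....1..2....
After op 5 (move_left): buffer="luclbbnbzcih" (len 12), cursors c1@4 c2@7, authorship ....1..2....
After op 6 (insert('f')): buffer="luclfbbnfbzcih" (len 14), cursors c1@5 c2@9, authorship ....11..22....
After op 7 (add_cursor(10)): buffer="luclfbbnfbzcih" (len 14), cursors c1@5 c2@9 c3@10, authorship ....11..22....
After op 8 (insert('e')): buffer="luclfebbnfebezcih" (len 17), cursors c1@6 c2@11 c3@13, authorship ....111..2223....
Authorship (.=original, N=cursor N): . . . . 1 1 1 . . 2 2 2 3 . . . .
Index 4: author = 1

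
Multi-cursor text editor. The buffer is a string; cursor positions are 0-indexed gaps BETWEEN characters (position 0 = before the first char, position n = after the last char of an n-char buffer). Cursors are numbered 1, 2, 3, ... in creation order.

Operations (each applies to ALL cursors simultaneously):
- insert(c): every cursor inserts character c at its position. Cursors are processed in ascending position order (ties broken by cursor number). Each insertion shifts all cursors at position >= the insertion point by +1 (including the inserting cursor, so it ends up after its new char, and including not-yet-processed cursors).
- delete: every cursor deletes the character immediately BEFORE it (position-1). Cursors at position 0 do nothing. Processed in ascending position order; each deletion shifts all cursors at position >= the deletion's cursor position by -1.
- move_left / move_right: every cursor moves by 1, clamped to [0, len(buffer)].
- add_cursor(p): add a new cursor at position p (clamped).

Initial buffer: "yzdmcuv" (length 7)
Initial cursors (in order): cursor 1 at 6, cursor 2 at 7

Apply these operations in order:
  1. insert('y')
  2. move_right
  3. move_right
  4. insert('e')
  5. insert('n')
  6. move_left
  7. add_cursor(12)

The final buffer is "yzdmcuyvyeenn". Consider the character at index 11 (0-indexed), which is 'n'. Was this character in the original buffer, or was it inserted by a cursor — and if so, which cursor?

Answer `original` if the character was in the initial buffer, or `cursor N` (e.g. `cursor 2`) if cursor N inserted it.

After op 1 (insert('y')): buffer="yzdmcuyvy" (len 9), cursors c1@7 c2@9, authorship ......1.2
After op 2 (move_right): buffer="yzdmcuyvy" (len 9), cursors c1@8 c2@9, authorship ......1.2
After op 3 (move_right): buffer="yzdmcuyvy" (len 9), cursors c1@9 c2@9, authorship ......1.2
After op 4 (insert('e')): buffer="yzdmcuyvyee" (len 11), cursors c1@11 c2@11, authorship ......1.212
After op 5 (insert('n')): buffer="yzdmcuyvyeenn" (len 13), cursors c1@13 c2@13, authorship ......1.21212
After op 6 (move_left): buffer="yzdmcuyvyeenn" (len 13), cursors c1@12 c2@12, authorship ......1.21212
After op 7 (add_cursor(12)): buffer="yzdmcuyvyeenn" (len 13), cursors c1@12 c2@12 c3@12, authorship ......1.21212
Authorship (.=original, N=cursor N): . . . . . . 1 . 2 1 2 1 2
Index 11: author = 1

Answer: cursor 1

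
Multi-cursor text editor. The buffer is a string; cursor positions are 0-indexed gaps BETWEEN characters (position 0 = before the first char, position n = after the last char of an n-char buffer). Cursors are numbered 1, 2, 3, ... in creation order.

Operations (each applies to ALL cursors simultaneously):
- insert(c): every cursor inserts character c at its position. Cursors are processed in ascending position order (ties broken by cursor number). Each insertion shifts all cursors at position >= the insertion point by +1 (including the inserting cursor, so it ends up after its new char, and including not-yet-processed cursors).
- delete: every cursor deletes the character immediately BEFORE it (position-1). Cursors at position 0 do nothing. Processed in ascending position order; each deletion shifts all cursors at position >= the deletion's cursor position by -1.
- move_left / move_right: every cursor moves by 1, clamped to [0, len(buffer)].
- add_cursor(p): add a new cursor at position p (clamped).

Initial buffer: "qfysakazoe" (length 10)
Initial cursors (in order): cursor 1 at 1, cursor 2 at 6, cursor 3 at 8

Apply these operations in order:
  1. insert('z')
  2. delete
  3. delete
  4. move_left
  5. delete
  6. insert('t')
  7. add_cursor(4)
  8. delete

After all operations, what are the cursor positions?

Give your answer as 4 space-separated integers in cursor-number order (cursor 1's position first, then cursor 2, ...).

Answer: 0 1 1 1

Derivation:
After op 1 (insert('z')): buffer="qzfysakzazzoe" (len 13), cursors c1@2 c2@8 c3@11, authorship .1.....2..3..
After op 2 (delete): buffer="qfysakazoe" (len 10), cursors c1@1 c2@6 c3@8, authorship ..........
After op 3 (delete): buffer="fysaaoe" (len 7), cursors c1@0 c2@4 c3@5, authorship .......
After op 4 (move_left): buffer="fysaaoe" (len 7), cursors c1@0 c2@3 c3@4, authorship .......
After op 5 (delete): buffer="fyaoe" (len 5), cursors c1@0 c2@2 c3@2, authorship .....
After op 6 (insert('t')): buffer="tfyttaoe" (len 8), cursors c1@1 c2@5 c3@5, authorship 1..23...
After op 7 (add_cursor(4)): buffer="tfyttaoe" (len 8), cursors c1@1 c4@4 c2@5 c3@5, authorship 1..23...
After op 8 (delete): buffer="faoe" (len 4), cursors c1@0 c2@1 c3@1 c4@1, authorship ....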